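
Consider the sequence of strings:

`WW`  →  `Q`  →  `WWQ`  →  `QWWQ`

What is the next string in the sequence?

WWQQWWQ

Each term (from the third on) is the two preceding terms concatenated in order: term 3 = WW·Q = WWQ.
So term 5 is WWQ·QWWQ.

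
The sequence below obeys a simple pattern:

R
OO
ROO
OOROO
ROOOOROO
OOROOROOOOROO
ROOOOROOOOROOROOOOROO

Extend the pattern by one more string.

From term 3 onward, concatenate the second-to-last term with the last: R·OO = ROO, OO·ROO = OOROO, …
The next term joins OOROOROOOOROO and ROOOOROOOOROOROOOOROO.

OOROOROOOOROOROOOOROOOOROOROOOOROO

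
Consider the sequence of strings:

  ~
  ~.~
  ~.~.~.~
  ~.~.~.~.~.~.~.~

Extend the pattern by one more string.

Each string is two copies of the previous one joined by '.'.
One more doubling of ~.~.~.~.~.~.~.~ gives the answer.

~.~.~.~.~.~.~.~.~.~.~.~.~.~.~.~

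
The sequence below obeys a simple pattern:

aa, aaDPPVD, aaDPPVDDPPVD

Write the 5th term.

The strings grow by a fixed suffix DPPVD each time.
From aaDPPVDDPPVD, 2 further steps: aaDPPVDDPPVD → aaDPPVDDPPVDDPPVD → (answer).

aaDPPVDDPPVDDPPVDDPPVD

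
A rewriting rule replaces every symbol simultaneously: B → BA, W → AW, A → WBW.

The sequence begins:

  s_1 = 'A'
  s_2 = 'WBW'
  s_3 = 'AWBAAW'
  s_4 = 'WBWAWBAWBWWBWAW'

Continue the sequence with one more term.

Rewriting the 15 symbols of WBWAWBAWBWWBWAW one by one yields AW BA AW WBW AW BA WBW AW BA AW AW BA AW WBW AW; concatenated:

AWBAAWWBWAWBAWBWAWBAAWAWBAAWWBWAW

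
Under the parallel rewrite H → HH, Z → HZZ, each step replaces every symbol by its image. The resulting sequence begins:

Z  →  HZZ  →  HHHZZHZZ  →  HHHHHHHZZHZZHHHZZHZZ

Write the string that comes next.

Applying the rule to each of the 20 symbols of HHHHHHHZZHZZHHHZZHZZ gives the pieces HH HH HH HH HH HH HH HZZ HZZ HH HZZ HZZ HH HH HH HZZ HZZ HH HZZ HZZ, which concatenate to the answer.

HHHHHHHHHHHHHHHZZHZZHHHZZHZZHHHHHHHZZHZZHHHZZHZZ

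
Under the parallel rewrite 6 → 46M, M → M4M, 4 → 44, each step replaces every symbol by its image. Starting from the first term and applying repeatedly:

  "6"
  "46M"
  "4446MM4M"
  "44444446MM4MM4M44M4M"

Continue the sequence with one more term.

φ(44444446MM4MM4M44M4M) expands symbol-by-symbol to 44 44 44 44 44 44 44 46M M4M M4M 44 M4M M4M 44 M4M 44 44 M4M 44 M4M; joining the 20 pieces gives the next term.

4444444444444446MM4MM4M44M4MM4M44M4M4444M4M44M4M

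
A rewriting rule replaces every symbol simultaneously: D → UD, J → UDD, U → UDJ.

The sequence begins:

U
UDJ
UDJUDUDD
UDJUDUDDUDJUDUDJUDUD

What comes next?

UDJUDUDDUDJUDUDJUDUDUDJUDUDDUDJUDUDJUDUDDUDJUDUDJUD

Replace each of the 20 characters of UDJUDUDDUDJUDUDJUDUD in place — UDJ UD UDD UDJ UD UDJ UD UD UDJ UD UDD UDJ UD UDJ UD UDD UDJ UD UDJ UD — and concatenate.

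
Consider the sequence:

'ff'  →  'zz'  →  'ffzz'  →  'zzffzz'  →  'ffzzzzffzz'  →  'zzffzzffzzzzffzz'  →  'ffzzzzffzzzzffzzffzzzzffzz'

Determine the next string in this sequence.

Each term (from the third on) is the two preceding terms concatenated in order: term 3 = ff·zz = ffzz.
The next term joins zzffzzffzzzzffzz and ffzzzzffzzzzffzzffzzzzffzz.

zzffzzffzzzzffzzffzzzzffzzzzffzzffzzzzffzz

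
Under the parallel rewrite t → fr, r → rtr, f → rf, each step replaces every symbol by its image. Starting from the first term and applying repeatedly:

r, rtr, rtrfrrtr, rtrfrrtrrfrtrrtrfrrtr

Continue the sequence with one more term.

φ(rtrfrrtrrfrtrrtrfrrtr) expands symbol-by-symbol to rtr fr rtr rf rtr rtr fr rtr rtr rf rtr fr rtr rtr fr rtr rf rtr rtr fr rtr; joining the 21 pieces gives the next term.

rtrfrrtrrfrtrrtrfrrtrrtrrfrtrfrrtrrtrfrrtrrfrtrrtrfrrtr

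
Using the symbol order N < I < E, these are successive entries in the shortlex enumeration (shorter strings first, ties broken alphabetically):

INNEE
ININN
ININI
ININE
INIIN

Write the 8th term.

INIEN

Advancing 3 positions from INIIN through INIIN → INIII → INIIE reaches term 8.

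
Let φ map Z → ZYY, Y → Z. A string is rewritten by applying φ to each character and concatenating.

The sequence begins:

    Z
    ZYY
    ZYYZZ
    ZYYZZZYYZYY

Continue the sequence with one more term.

ZYYZZZYYZYYZYYZZZYYZZ

Apply φ to ZYYZZZYYZYY symbol by symbol: Z→ZYY, Y→Z, Y→Z, Z→ZYY, Z→ZYY, Z→ZYY, Y→Z, Y→Z, Z→ZYY, Y→Z, Y→Z; joined: ZYY Z Z ZYY ZYY ZYY Z Z ZYY Z Z.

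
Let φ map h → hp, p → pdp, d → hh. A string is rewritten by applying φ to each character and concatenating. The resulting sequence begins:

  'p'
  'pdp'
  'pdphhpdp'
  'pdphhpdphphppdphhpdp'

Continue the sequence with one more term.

Applying the rule to each of the 20 symbols of pdphhpdphphppdphhpdp gives the pieces pdp hh pdp hp hp pdp hh pdp hp pdp hp pdp pdp hh pdp hp hp pdp hh pdp, which concatenate to the answer.

pdphhpdphphppdphhpdphppdphppdppdphhpdphphppdphhpdp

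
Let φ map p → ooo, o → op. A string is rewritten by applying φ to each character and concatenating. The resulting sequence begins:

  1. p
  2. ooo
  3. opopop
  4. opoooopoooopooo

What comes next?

opoooopopopopoooopopopopoooopopop

Applying the rule to each of the 15 symbols of opoooopoooopooo gives the pieces op ooo op op op op ooo op op op op ooo op op op, which concatenate to the answer.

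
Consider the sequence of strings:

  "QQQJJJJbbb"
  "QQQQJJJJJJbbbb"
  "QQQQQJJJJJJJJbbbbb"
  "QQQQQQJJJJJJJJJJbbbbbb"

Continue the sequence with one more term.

QQQQQQQJJJJJJJJJJJJbbbbbbb

Reading off run lengths: Q runs 3, 4, 5, 6; J runs 4, 6, 8, 10; b runs 3, 4, 5, 6 — each is linear in n (n = 1, 2, …).
For the next term, n = 5, so the run lengths are 7, 12, 7.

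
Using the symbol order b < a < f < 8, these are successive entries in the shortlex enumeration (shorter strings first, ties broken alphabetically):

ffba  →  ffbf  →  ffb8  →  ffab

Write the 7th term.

Stepping forward 3 times from ffab: ffab → ffaa → ffaf, then the target.

ffa8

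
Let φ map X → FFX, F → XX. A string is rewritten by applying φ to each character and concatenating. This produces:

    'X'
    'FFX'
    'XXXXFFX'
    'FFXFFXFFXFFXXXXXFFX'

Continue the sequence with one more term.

Replace each of the 19 characters of FFXFFXFFXFFXXXXXFFX in place — XX XX FFX XX XX FFX XX XX FFX XX XX FFX FFX FFX FFX FFX XX XX FFX — and concatenate.

XXXXFFXXXXXFFXXXXXFFXXXXXFFXFFXFFXFFXFFXXXXXFFX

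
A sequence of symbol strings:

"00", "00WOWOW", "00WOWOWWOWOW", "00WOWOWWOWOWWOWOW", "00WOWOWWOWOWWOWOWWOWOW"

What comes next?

00WOWOWWOWOWWOWOWWOWOWWOWOW

Every step adds WOWOW to the end: s(k+1) = s(k)·WOWOW.
So the next term is 00WOWOWWOWOWWOWOWWOWOW·WOWOW.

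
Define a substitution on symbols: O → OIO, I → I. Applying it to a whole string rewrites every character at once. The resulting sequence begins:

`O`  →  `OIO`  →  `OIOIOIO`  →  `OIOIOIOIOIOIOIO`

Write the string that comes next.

OIOIOIOIOIOIOIOIOIOIOIOIOIOIOIO

Replace each of the 15 characters of OIOIOIOIOIOIOIO in place — OIO I OIO I OIO I OIO I OIO I OIO I OIO I OIO — and concatenate.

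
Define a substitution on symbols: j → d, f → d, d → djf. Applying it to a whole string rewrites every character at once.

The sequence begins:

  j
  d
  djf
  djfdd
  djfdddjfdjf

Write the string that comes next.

djfdddjfdjfdjfdddjfdd

Rewriting each symbol of djfdddjfdjf: d→djf, j→d, f→d, d→djf, d→djf, d→djf, j→d, f→d, d→djf, j→d, f→d, which concatenates to djf d d djf djf djf d d djf d d.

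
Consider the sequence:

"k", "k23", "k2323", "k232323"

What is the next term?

The strings grow by a fixed suffix 23 each time.
One more step from k232323 gives the answer.

k23232323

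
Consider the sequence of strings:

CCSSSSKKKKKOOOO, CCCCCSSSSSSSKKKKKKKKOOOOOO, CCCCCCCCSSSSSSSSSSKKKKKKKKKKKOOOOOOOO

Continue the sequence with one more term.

The n-th term is 3n-1 C's then 3n+1 S's then 3n+2 K's then 2n+2 O's (n = 1, 2, …).
At n = 4 the blocks have lengths 11, 13, 14, 10.

CCCCCCCCCCCSSSSSSSSSSSSSKKKKKKKKKKKKKKOOOOOOOOOO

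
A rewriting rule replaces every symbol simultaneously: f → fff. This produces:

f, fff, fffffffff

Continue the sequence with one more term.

fffffffffffffffffffffffffff

Expanding fffffffff: f→fff, f→fff, f→fff, f→fff, f→fff, f→fff, f→fff, f→fff, f→fff. Concatenated: fff fff fff fff fff fff fff fff fff.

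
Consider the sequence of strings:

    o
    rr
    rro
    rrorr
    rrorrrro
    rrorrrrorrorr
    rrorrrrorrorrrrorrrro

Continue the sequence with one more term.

rrorrrrorrorrrrorrrrorrorrrrorrorr

This is a Fibonacci-style word recurrence s(k) = s(k−1)·s(k−2): e.g. rr·o = rro.
Continuing: rrorrrrorrorrrrorrrro · rrorrrrorrorr gives term 8.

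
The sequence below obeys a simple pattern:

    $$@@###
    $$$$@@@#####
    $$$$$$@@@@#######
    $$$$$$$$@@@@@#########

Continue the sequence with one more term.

$$$$$$$$$$@@@@@@###########

The n-th term is 2n $'s then n+1 @'s then 2n+1 #'s (n = 1, 2, …).
At n = 5 the blocks have lengths 10, 6, 11.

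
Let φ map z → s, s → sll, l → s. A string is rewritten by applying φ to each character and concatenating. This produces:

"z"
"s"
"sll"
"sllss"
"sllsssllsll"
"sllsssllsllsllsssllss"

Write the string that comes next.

Applying the rule to each of the 21 symbols of sllsssllsllsllsssllss gives the pieces sll s s sll sll sll s s sll s s sll s s sll sll sll s s sll sll, which concatenate to the answer.

sllsssllsllsllsssllsssllsssllsllsllsssllsll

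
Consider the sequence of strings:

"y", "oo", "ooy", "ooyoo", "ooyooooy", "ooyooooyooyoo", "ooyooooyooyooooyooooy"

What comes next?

ooyooooyooyooooyooooyooyooooyooyoo

From term 3 onward, concatenate the last term with the second-to-last: oo·y = ooy, ooy·oo = ooyoo, …
Continuing: ooyooooyooyooooyooooy · ooyooooyooyoo gives term 8.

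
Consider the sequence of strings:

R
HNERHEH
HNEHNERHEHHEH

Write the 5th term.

s(k+1) = HNE·s(k)·HEH, so each term gains HNE as a prefix and HEH as a suffix.
From HNEHNERHEHHEH, 2 further steps: HNEHNERHEHHEH → HNEHNEHNERHEHHEHHEH → (answer).

HNEHNEHNEHNERHEHHEHHEHHEH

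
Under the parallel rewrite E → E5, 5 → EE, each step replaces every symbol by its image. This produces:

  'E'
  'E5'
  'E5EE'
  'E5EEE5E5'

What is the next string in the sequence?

E5EEE5E5E5EEE5EE

Expanding E5EEE5E5: E→E5, 5→EE, E→E5, E→E5, E→E5, 5→EE, E→E5, 5→EE. Concatenated: E5 EE E5 E5 E5 EE E5 EE.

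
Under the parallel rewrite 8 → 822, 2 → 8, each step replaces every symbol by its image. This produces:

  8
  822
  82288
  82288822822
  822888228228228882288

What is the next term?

Applying the rule to each of the 21 symbols of 822888228228228882288 gives the pieces 822 8 8 822 822 822 8 8 822 8 8 822 8 8 822 822 822 8 8 822 822, which concatenate to the answer.

8228882282282288822888228882282282288822822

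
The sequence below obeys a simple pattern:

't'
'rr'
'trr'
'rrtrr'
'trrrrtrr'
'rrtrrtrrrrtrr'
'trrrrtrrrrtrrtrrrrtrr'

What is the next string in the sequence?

rrtrrtrrrrtrrtrrrrtrrrrtrrtrrrrtrr

From term 3 onward, concatenate the second-to-last term with the last: t·rr = trr, rr·trr = rrtrr, …
The next term joins rrtrrtrrrrtrr and trrrrtrrrrtrrtrrrrtrr.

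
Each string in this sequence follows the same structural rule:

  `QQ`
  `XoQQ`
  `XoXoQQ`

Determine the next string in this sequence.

Every step adds Xo at the front: s(k+1) = Xo·s(k).
One more step from XoXoQQ gives the answer.

XoXoXoQQ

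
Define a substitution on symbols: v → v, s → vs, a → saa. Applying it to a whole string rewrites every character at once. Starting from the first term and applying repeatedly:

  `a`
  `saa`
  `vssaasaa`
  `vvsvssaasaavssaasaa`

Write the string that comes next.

φ(vvsvssaasaavssaasaa) expands symbol-by-symbol to v v vs v vs vs saa saa vs saa saa v vs vs saa saa vs saa saa; joining the 19 pieces gives the next term.

vvvsvvsvssaasaavssaasaavvsvssaasaavssaasaa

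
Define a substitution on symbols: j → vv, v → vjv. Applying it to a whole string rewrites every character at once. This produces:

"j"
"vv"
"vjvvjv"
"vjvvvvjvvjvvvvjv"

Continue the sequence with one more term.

Applying the rule to each of the 16 symbols of vjvvvvjvvjvvvvjv gives the pieces vjv vv vjv vjv vjv vjv vv vjv vjv vv vjv vjv vjv vjv vv vjv, which concatenate to the answer.

vjvvvvjvvjvvjvvjvvvvjvvjvvvvjvvjvvjvvjvvvvjv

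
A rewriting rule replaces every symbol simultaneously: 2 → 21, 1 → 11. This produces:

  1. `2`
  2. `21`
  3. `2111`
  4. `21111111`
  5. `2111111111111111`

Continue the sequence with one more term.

Replace each of the 16 characters of 2111111111111111 in place — 21 11 11 11 11 11 11 11 11 11 11 11 11 11 11 11 — and concatenate.

21111111111111111111111111111111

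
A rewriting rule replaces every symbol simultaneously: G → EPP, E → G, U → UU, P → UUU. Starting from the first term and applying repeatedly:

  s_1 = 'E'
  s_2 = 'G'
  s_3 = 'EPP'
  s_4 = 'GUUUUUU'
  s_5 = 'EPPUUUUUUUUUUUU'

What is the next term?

GUUUUUUUUUUUUUUUUUUUUUUUUUUUUUU

φ(EPPUUUUUUUUUUUU) expands symbol-by-symbol to G UUU UUU UU UU UU UU UU UU UU UU UU UU UU UU; joining the 15 pieces gives the next term.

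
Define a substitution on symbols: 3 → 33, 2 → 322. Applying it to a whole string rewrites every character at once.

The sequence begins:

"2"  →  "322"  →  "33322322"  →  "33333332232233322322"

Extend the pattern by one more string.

Rewriting the 20 symbols of 33333332232233322322 one by one yields 33 33 33 33 33 33 33 322 322 33 322 322 33 33 33 322 322 33 322 322; concatenated:

333333333333333223223332232233333332232233322322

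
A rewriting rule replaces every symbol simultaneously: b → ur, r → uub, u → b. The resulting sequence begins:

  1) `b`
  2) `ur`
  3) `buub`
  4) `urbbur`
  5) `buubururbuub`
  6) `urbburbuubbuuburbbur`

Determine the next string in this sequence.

buubururbuuburbbururbburbuubururbuub

φ(urbburbuubbuuburbbur) expands symbol-by-symbol to b uub ur ur b uub ur b b ur ur b b ur b uub ur ur b uub; joining the 20 pieces gives the next term.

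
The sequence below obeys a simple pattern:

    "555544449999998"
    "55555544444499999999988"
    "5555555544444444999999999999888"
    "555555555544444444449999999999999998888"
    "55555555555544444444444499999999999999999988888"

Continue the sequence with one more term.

The n-th term is 2n 5's then 2n 4's then 3n 9's then n-1 8's, where the shown terms are n = 2, 3, 4, 5, 6.
At n = 7 the blocks have lengths 14, 14, 21, 6.

5555555555555544444444444444999999999999999999999888888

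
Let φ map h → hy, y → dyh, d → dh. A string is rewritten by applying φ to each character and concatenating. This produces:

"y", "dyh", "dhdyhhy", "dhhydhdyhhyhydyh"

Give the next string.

φ(dhhydhdyhhyhydyh) expands symbol-by-symbol to dh hy hy dyh dh hy dh dyh hy hy dyh hy dyh dh dyh hy; joining the 16 pieces gives the next term.

dhhyhydyhdhhydhdyhhyhydyhhydyhdhdyhhy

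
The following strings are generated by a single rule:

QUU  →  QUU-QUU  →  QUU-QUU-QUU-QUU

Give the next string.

s(k+1) = s(k)·-·s(k) — each term doubles the last with '-' between the halves.
One more doubling of QUU-QUU-QUU-QUU gives the answer.

QUU-QUU-QUU-QUU-QUU-QUU-QUU-QUU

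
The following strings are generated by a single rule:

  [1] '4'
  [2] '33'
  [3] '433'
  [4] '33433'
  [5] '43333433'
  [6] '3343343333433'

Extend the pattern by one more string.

433334333343343333433

Each term (from the third on) is the two preceding terms concatenated in order: term 3 = 4·33 = 433.
So term 7 is 43333433·3343343333433.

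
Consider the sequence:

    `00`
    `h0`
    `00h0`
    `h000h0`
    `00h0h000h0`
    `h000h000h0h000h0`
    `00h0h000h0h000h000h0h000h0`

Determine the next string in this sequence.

h000h000h0h000h000h0h000h0h000h000h0h000h0

This is a Fibonacci-style word recurrence s(k) = s(k−2)·s(k−1): e.g. 00·h0 = 00h0.
So term 8 is h000h000h0h000h0·00h0h000h0h000h000h0h000h0.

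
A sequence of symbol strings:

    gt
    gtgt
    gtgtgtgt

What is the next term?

Every step duplicates the string.
Doubling gtgtgtgt:

gtgtgtgtgtgtgtgt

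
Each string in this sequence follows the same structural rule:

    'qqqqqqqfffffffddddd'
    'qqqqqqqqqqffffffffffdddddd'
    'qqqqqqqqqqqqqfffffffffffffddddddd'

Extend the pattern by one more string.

qqqqqqqqqqqqqqqqffffffffffffffffdddddddd

Each string has the form q^{3n-2} f^{3n-2} d^{n+2}, where the shown terms are n = 3, 4, 5.
At n = 6 the blocks have lengths 16, 16, 8.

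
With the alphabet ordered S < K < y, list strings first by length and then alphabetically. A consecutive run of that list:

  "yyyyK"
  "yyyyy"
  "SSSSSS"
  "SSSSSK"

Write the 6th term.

SSSSKS

Continuing the enumeration 2 steps past SSSSSK: SSSSSK → SSSSSy → (answer).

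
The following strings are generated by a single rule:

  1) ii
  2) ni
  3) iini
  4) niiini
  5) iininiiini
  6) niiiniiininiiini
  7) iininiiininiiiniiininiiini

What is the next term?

This is a Fibonacci-style word recurrence s(k) = s(k−2)·s(k−1): e.g. ii·ni = iini.
So term 8 is niiiniiininiiini·iininiiininiiiniiininiiini.

niiiniiininiiiniiininiiininiiiniiininiiini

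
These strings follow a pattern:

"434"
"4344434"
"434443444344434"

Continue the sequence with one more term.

s(k+1) = s(k)·4·s(k) — each term doubles the last with '4' between the halves.
One more doubling of 434443444344434 gives the answer.

4344434443444344434443444344434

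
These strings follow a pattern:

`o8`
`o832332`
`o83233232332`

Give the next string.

The strings grow by a fixed suffix 32332 each time.
One more step from o83233232332 gives the answer.

o8323323233232332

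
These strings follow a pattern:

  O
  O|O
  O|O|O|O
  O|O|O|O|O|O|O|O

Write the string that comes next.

s(k+1) = s(k)·|·s(k) — each term doubles the last with '|' between the halves.
Doubling O|O|O|O|O|O|O|O with '|' between the halves:

O|O|O|O|O|O|O|O|O|O|O|O|O|O|O|O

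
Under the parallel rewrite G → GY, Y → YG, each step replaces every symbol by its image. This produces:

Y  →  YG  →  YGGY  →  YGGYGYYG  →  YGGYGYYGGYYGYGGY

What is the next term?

Rewriting the 16 symbols of YGGYGYYGGYYGYGGY one by one yields YG GY GY YG GY YG YG GY GY YG YG GY YG GY GY YG; concatenated:

YGGYGYYGGYYGYGGYGYYGYGGYYGGYGYYG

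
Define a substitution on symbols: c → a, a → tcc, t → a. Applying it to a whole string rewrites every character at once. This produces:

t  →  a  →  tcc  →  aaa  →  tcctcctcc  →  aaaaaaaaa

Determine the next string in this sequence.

Expanding aaaaaaaaa: a→tcc, a→tcc, a→tcc, a→tcc, a→tcc, a→tcc, a→tcc, a→tcc, a→tcc. Concatenated: tcc tcc tcc tcc tcc tcc tcc tcc tcc.

tcctcctcctcctcctcctcctcctcc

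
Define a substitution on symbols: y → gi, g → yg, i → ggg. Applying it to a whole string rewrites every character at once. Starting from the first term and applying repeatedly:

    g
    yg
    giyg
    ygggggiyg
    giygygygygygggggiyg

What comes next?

Rewriting the 19 symbols of giygygygygygggggiyg one by one yields yg ggg gi yg gi yg gi yg gi yg gi yg yg yg yg yg ggg gi yg; concatenated:

ygggggiyggiyggiyggiyggiygygygygygggggiyg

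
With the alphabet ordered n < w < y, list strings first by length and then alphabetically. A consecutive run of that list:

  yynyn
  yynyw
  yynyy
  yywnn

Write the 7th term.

Advancing 3 positions from yywnn through yywnn → yywnw → yywny reaches term 7.

yywwn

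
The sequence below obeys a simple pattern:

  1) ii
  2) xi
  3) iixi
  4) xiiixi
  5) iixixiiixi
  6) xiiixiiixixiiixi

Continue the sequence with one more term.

Each term (from the third on) is the two preceding terms concatenated in order: term 3 = ii·xi = iixi.
So term 7 is iixixiiixi·xiiixiiixixiiixi.

iixixiiixixiiixiiixixiiixi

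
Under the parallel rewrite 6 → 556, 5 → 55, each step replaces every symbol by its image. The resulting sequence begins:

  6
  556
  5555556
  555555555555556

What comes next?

Applying the rule to each of the 15 symbols of 555555555555556 gives the pieces 55 55 55 55 55 55 55 55 55 55 55 55 55 55 556, which concatenate to the answer.

5555555555555555555555555555556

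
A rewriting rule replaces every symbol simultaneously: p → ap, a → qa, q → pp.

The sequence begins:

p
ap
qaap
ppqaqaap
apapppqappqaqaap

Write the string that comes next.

qaapqaapapapppqaapapppqappqaqaap

φ(apapppqappqaqaap) expands symbol-by-symbol to qa ap qa ap ap ap pp qa ap ap pp qa pp qa qa ap; joining the 16 pieces gives the next term.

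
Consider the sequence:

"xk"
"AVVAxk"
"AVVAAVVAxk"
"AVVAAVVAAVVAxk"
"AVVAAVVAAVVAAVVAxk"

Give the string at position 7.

AVVAAVVAAVVAAVVAAVVAAVVAxk

The strings grow by a fixed prefix AVVA each time.
From AVVAAVVAAVVAAVVAxk, 2 further steps: AVVAAVVAAVVAAVVAxk → AVVAAVVAAVVAAVVAAVVAxk → (answer).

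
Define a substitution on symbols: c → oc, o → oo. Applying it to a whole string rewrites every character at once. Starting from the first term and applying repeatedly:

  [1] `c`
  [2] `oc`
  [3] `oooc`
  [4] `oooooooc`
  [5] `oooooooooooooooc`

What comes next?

φ(oooooooooooooooc) expands symbol-by-symbol to oo oo oo oo oo oo oo oo oo oo oo oo oo oo oo oc; joining the 16 pieces gives the next term.

oooooooooooooooooooooooooooooooc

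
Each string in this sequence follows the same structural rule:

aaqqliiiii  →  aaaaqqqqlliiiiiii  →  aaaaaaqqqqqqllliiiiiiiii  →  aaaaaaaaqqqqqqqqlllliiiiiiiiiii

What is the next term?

aaaaaaaaaaqqqqqqqqqqllllliiiiiiiiiiiii

Each string has the form a^{2n} q^{2n} l^{n} i^{2n+3} (n = 1, 2, …).
Setting n = 5 gives 10, 10, 5, 13 characters in each block.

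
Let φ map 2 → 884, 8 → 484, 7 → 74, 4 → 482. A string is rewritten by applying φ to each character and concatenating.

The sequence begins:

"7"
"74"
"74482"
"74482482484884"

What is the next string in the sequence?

Replace each of the 14 characters of 74482482484884 in place — 74 482 482 484 884 482 484 884 482 484 482 484 484 482 — and concatenate.

74482482484884482484884482484482484484482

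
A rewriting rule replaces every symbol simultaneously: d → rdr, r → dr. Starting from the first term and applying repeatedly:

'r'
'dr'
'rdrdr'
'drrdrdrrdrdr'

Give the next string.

Rewriting each symbol of drrdrdrrdrdr: d→rdr, r→dr, r→dr, d→rdr, r→dr, d→rdr, r→dr, r→dr, d→rdr, r→dr, d→rdr, r→dr, which concatenates to rdr dr dr rdr dr rdr dr dr rdr dr rdr dr.

rdrdrdrrdrdrrdrdrdrrdrdrrdrdr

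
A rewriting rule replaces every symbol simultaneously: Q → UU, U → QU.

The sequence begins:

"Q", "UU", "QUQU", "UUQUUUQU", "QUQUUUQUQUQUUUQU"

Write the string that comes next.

Rewriting the 16 symbols of QUQUUUQUQUQUUUQU one by one yields UU QU UU QU QU QU UU QU UU QU UU QU QU QU UU QU; concatenated:

UUQUUUQUQUQUUUQUUUQUUUQUQUQUUUQU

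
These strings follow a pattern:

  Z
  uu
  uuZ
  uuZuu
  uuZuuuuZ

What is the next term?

uuZuuuuZuuZuu

From term 3 onward, concatenate the last term with the second-to-last: uu·Z = uuZ, uuZ·uu = uuZuu, …
The next term joins uuZuuuuZ and uuZuu.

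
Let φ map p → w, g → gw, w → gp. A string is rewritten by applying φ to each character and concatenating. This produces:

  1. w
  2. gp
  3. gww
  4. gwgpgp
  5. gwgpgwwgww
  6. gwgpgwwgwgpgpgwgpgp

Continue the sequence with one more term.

gwgpgwwgwgpgpgwgpgwwgwwgwgpgwwgww

Applying the rule to each of the 19 symbols of gwgpgwwgwgpgpgwgpgp gives the pieces gw gp gw w gw gp gp gw gp gw w gw w gw gp gw w gw w, which concatenate to the answer.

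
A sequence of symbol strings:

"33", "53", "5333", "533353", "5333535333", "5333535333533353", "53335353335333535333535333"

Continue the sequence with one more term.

This is a Fibonacci-style word recurrence s(k) = s(k−1)·s(k−2): e.g. 53·33 = 5333.
The next term joins 53335353335333535333535333 and 5333535333533353.

533353533353335353335353335333535333533353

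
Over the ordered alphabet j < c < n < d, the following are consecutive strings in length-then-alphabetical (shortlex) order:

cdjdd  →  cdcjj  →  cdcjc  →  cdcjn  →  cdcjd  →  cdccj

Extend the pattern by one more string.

Find the rightmost character of cdccj below d, bump it to the next letter, and reset everything to its right to j.

cdccc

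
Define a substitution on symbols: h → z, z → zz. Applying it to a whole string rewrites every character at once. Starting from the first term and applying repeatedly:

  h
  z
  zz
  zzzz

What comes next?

Rewriting each symbol of zzzz: z→zz, z→zz, z→zz, z→zz, which concatenates to zz zz zz zz.

zzzzzzzz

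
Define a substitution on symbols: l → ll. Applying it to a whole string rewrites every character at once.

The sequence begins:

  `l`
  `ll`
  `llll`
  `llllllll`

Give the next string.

llllllllllllllll

Rewriting each symbol of llllllll: l→ll, l→ll, l→ll, l→ll, l→ll, l→ll, l→ll, l→ll, which concatenates to ll ll ll ll ll ll ll ll.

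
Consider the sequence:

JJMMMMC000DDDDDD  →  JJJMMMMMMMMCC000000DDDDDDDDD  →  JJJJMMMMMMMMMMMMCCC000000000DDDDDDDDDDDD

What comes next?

The n-th term is n+1 J's then 4n M's then n C's then 3n 0's then 3n+3 D's (n = 1, 2, …).
At n = 4 the blocks have lengths 5, 16, 4, 12, 15.

JJJJJMMMMMMMMMMMMMMMMCCCC000000000000DDDDDDDDDDDDDDD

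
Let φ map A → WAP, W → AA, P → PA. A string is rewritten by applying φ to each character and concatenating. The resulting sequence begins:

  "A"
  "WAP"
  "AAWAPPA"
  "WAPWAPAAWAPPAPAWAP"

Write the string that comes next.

AAWAPPAAAWAPPAWAPWAPAAWAPPAPAWAPPAWAPAAWAPPA

Applying the rule to each of the 18 symbols of WAPWAPAAWAPPAPAWAP gives the pieces AA WAP PA AA WAP PA WAP WAP AA WAP PA PA WAP PA WAP AA WAP PA, which concatenate to the answer.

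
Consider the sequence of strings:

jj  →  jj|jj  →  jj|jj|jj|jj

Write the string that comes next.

Every step duplicates the string with '|' between the halves.
One more doubling of jj|jj|jj|jj gives the answer.

jj|jj|jj|jj|jj|jj|jj|jj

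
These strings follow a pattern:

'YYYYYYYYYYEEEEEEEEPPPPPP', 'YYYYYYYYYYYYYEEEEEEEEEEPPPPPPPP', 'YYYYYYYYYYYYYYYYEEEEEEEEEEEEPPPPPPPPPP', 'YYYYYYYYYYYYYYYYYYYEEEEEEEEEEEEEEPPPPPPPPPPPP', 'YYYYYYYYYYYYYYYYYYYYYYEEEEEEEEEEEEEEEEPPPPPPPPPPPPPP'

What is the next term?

Term n consists of 3n+1 Y's, followed by 2n+2 E's, followed by 2n P's, where the shown terms are n = 3, 4, 5, 6, 7.
For the next term, n = 8, so the run lengths are 25, 18, 16.

YYYYYYYYYYYYYYYYYYYYYYYYYEEEEEEEEEEEEEEEEEEPPPPPPPPPPPPPPPP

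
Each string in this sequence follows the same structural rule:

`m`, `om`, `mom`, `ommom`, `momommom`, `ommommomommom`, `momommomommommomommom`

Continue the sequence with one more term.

ommommomommommomommomommommomommom

Each term (from the third on) is the two preceding terms concatenated in order: term 3 = m·om = mom.
Continuing: ommommomommom · momommomommommomommom gives term 8.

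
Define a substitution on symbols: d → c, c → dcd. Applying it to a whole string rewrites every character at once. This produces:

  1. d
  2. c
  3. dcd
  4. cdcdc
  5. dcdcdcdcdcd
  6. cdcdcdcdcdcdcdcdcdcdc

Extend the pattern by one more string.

Rewriting the 21 symbols of cdcdcdcdcdcdcdcdcdcdc one by one yields dcd c dcd c dcd c dcd c dcd c dcd c dcd c dcd c dcd c dcd c dcd; concatenated:

dcdcdcdcdcdcdcdcdcdcdcdcdcdcdcdcdcdcdcdcdcd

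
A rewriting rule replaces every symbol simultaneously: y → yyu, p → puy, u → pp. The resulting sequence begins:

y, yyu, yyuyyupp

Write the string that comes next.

yyuyyuppyyuyyupppuypuy

Apply φ to yyuyyupp symbol by symbol: y→yyu, y→yyu, u→pp, y→yyu, y→yyu, u→pp, p→puy, p→puy; joined: yyu yyu pp yyu yyu pp puy puy.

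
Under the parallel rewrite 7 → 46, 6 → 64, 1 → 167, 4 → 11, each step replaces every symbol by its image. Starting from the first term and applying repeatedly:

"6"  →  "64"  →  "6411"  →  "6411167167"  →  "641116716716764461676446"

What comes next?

φ(641116716716764461676446) expands symbol-by-symbol to 64 11 167 167 167 64 46 167 64 46 167 64 46 64 11 11 64 167 64 46 64 11 11 64; joining the 24 pieces gives the next term.

641116716716764461676446167644664111164167644664111164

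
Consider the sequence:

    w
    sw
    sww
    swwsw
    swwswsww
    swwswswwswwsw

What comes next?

swwswswwswwswswwswsww

This is a Fibonacci-style word recurrence s(k) = s(k−1)·s(k−2): e.g. sw·w = sww.
The next term joins swwswswwswwsw and swwswsww.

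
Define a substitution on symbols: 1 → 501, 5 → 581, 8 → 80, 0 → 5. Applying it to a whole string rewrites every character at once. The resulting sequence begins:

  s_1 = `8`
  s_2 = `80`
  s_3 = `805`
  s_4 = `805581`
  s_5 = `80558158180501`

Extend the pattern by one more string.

φ(80558158180501) expands symbol-by-symbol to 80 5 581 581 80 501 581 80 501 80 5 581 5 501; joining the 14 pieces gives the next term.

80558158180501581805018055815501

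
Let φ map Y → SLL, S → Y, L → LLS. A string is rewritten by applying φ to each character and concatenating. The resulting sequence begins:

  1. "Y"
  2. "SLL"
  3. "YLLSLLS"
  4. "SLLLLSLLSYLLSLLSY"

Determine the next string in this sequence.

YLLSLLSLLSLLSYLLSLLSYSLLLLSLLSYLLSLLSYSLL

Applying the rule to each of the 17 symbols of SLLLLSLLSYLLSLLSY gives the pieces Y LLS LLS LLS LLS Y LLS LLS Y SLL LLS LLS Y LLS LLS Y SLL, which concatenate to the answer.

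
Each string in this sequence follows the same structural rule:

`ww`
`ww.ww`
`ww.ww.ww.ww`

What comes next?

Each string is two copies of the previous one joined by '.'.
Doubling ww.ww.ww.ww with '.' between the halves:

ww.ww.ww.ww.ww.ww.ww.ww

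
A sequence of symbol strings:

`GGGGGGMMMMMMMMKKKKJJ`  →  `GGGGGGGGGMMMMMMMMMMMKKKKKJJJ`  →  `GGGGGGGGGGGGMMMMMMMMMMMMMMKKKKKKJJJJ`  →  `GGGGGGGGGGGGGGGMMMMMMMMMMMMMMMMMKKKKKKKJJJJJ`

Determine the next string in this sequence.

Term n consists of 3n G's, followed by 3n+2 M's, followed by n+2 K's, followed by n J's, where the shown terms are n = 2, 3, 4, 5.
At n = 6 the blocks have lengths 18, 20, 8, 6.

GGGGGGGGGGGGGGGGGGMMMMMMMMMMMMMMMMMMMMKKKKKKKKJJJJJJ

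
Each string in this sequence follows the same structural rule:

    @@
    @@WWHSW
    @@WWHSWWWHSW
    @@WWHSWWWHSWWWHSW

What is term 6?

Each term is the previous one with WWHSW appended.
From @@WWHSWWWHSWWWHSW, 2 further steps: @@WWHSWWWHSWWWHSW → @@WWHSWWWHSWWWHSWWWHSW → (answer).

@@WWHSWWWHSWWWHSWWWHSWWWHSW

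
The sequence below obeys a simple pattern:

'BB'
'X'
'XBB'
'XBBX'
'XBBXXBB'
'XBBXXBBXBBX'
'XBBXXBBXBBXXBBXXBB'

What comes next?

This is a Fibonacci-style word recurrence s(k) = s(k−1)·s(k−2): e.g. X·BB = XBB.
The next term joins XBBXXBBXBBXXBBXXBB and XBBXXBBXBBX.

XBBXXBBXBBXXBBXXBBXBBXXBBXBBX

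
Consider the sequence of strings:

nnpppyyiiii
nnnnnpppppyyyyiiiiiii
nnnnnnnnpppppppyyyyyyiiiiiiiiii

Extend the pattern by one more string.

Each string has the form n^{3n-1} p^{2n+1} y^{2n} i^{3n+1} (n = 1, 2, …).
For the next term, n = 4, so the run lengths are 11, 9, 8, 13.

nnnnnnnnnnnpppppppppyyyyyyyyiiiiiiiiiiiii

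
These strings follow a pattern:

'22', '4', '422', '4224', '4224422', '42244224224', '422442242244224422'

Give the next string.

42244224224422442242244224224

This is a Fibonacci-style word recurrence s(k) = s(k−1)·s(k−2): e.g. 4·22 = 422.
Continuing: 422442242244224422 · 42244224224 gives term 8.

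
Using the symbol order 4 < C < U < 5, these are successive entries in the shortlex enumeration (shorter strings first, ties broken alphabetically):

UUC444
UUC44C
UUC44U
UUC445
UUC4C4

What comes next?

The successor of UUC4C4 increments the rightmost position that isn't already 5 and resets every position after it to 4.

UUC4CC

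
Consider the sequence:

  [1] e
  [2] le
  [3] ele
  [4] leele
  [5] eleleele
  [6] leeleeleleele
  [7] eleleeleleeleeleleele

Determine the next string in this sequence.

This is a Fibonacci-style word recurrence s(k) = s(k−2)·s(k−1): e.g. e·le = ele.
So term 8 is leeleeleleele·eleleeleleeleeleleele.

leeleeleleeleeleleeleleeleeleleele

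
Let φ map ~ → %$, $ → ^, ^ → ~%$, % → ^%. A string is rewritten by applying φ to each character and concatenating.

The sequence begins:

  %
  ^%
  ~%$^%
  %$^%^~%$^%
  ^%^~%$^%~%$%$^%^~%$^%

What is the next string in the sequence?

~%$^%~%$%$^%^~%$^%%$^%^^%^~%$^%~%$%$^%^~%$^%

Replace each of the 21 characters of ^%^~%$^%~%$%$^%^~%$^% in place — ~%$ ^% ~%$ %$ ^% ^ ~%$ ^% %$ ^% ^ ^% ^ ~%$ ^% ~%$ %$ ^% ^ ~%$ ^% — and concatenate.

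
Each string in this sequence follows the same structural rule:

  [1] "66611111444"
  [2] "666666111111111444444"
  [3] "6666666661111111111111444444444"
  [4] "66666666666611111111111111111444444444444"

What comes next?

Term n consists of 3n 6's, followed by 4n+1 1's, followed by 3n 4's (n = 1, 2, …).
For the next term, n = 5, so the run lengths are 15, 21, 15.

666666666666666111111111111111111111444444444444444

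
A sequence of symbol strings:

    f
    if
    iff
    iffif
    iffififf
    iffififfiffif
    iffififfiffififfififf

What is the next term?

Each term (from the third on) is the previous term followed by the one before it: term 3 = if·f = iff.
So term 8 is iffififfiffififfififf·iffififfiffif.

iffififfiffififfififfiffififfiffif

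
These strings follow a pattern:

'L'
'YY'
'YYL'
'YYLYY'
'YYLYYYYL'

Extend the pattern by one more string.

From term 3 onward, concatenate the last term with the second-to-last: YY·L = YYL, YYL·YY = YYLYY, …
The next term joins YYLYYYYL and YYLYY.

YYLYYYYLYYLYY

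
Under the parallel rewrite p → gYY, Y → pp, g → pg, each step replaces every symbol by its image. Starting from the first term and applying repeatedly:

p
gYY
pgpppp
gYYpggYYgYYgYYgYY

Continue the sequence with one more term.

pgppppgYYpgpgpppppgpppppgpppppgpppp

φ(gYYpggYYgYYgYYgYY) expands symbol-by-symbol to pg pp pp gYY pg pg pp pp pg pp pp pg pp pp pg pp pp; joining the 17 pieces gives the next term.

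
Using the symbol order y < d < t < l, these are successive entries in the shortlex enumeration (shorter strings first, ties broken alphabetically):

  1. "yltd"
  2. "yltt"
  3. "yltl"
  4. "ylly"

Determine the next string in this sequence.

ylld

Treat ylly as a base-4 numeral over the given alphabet and add one, carrying through any trailing l's.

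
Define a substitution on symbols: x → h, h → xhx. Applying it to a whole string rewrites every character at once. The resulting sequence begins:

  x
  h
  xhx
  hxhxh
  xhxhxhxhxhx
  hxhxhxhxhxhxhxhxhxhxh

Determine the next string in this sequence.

Applying the rule to each of the 21 symbols of hxhxhxhxhxhxhxhxhxhxh gives the pieces xhx h xhx h xhx h xhx h xhx h xhx h xhx h xhx h xhx h xhx h xhx, which concatenate to the answer.

xhxhxhxhxhxhxhxhxhxhxhxhxhxhxhxhxhxhxhxhxhx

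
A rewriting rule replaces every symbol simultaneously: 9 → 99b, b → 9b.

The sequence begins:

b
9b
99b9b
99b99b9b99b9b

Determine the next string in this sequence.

φ(99b99b9b99b9b) expands symbol-by-symbol to 99b 99b 9b 99b 99b 9b 99b 9b 99b 99b 9b 99b 9b; joining the 13 pieces gives the next term.

99b99b9b99b99b9b99b9b99b99b9b99b9b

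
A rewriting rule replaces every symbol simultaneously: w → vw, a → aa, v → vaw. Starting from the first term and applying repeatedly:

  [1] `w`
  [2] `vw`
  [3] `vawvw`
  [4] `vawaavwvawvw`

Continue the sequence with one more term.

Expanding vawaavwvawvw: v→vaw, a→aa, w→vw, a→aa, a→aa, v→vaw, w→vw, v→vaw, a→aa, w→vw, v→vaw, w→vw. Concatenated: vaw aa vw aa aa vaw vw vaw aa vw vaw vw.

vawaavwaaaavawvwvawaavwvawvw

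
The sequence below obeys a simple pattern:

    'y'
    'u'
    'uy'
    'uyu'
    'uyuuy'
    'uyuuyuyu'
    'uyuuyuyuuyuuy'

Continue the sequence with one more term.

Each term (from the third on) is the previous term followed by the one before it: term 3 = u·y = uy.
The next term joins uyuuyuyuuyuuy and uyuuyuyu.

uyuuyuyuuyuuyuyuuyuyu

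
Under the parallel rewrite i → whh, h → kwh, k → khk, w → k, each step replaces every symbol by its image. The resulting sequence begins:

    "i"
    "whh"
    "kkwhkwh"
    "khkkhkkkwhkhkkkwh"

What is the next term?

φ(khkkhkkkwhkhkkkwh) expands symbol-by-symbol to khk kwh khk khk kwh khk khk khk k kwh khk kwh khk khk khk k kwh; joining the 17 pieces gives the next term.

khkkwhkhkkhkkwhkhkkhkkhkkkwhkhkkwhkhkkhkkhkkkwh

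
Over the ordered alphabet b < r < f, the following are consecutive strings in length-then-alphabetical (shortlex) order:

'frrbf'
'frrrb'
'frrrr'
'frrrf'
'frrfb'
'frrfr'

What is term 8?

Advancing 2 positions from frrfr through frrfr → frrff reaches term 8.

frfbb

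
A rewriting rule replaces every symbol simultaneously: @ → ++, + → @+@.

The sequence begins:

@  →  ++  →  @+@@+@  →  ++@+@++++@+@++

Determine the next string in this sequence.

Rewriting the 14 symbols of ++@+@++++@+@++ one by one yields @+@ @+@ ++ @+@ ++ @+@ @+@ @+@ @+@ ++ @+@ ++ @+@ @+@; concatenated:

@+@@+@++@+@++@+@@+@@+@@+@++@+@++@+@@+@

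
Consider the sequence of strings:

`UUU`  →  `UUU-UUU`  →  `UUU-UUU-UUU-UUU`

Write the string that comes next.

UUU-UUU-UUU-UUU-UUU-UUU-UUU-UUU

Every step duplicates the string with '-' between the halves.
So the next term is two copies of UUU-UUU-UUU-UUU with '-' between the halves.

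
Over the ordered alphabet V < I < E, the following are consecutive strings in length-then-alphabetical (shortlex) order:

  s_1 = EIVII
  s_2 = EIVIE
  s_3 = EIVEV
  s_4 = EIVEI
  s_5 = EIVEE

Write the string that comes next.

Find the rightmost character of EIVEE below E, bump it to the next letter, and reset everything to its right to V.

EIIVV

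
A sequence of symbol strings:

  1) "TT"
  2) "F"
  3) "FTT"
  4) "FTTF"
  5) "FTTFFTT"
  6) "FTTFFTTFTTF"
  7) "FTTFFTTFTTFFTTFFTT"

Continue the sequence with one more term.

From term 3 onward, concatenate the last term with the second-to-last: F·TT = FTT, FTT·F = FTTF, …
So term 8 is FTTFFTTFTTFFTTFFTT·FTTFFTTFTTF.

FTTFFTTFTTFFTTFFTTFTTFFTTFTTF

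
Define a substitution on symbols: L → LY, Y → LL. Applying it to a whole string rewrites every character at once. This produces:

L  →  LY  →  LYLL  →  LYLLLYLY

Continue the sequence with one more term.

Rewriting each symbol of LYLLLYLY: L→LY, Y→LL, L→LY, L→LY, L→LY, Y→LL, L→LY, Y→LL, which concatenates to LY LL LY LY LY LL LY LL.

LYLLLYLYLYLLLYLL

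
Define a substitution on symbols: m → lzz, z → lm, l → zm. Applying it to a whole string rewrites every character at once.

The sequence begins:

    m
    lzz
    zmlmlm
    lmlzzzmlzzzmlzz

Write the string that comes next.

Replace each of the 15 characters of lmlzzzmlzzzmlzz in place — zm lzz zm lm lm lm lzz zm lm lm lm lzz zm lm lm — and concatenate.

zmlzzzmlmlmlmlzzzmlmlmlmlzzzmlmlm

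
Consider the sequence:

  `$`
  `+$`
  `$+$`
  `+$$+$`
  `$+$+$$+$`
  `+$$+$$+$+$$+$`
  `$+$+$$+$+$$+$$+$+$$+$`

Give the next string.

+$$+$$+$+$$+$$+$+$$+$+$$+$$+$+$$+$

Each term (from the third on) is the two preceding terms concatenated in order: term 3 = $·+$ = $+$.
Continuing: +$$+$$+$+$$+$ · $+$+$$+$+$$+$$+$+$$+$ gives term 8.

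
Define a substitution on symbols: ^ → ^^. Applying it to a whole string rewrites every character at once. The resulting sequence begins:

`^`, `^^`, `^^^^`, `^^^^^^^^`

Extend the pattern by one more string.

Rewriting each symbol of ^^^^^^^^: ^→^^, ^→^^, ^→^^, ^→^^, ^→^^, ^→^^, ^→^^, ^→^^, which concatenates to ^^ ^^ ^^ ^^ ^^ ^^ ^^ ^^.

^^^^^^^^^^^^^^^^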